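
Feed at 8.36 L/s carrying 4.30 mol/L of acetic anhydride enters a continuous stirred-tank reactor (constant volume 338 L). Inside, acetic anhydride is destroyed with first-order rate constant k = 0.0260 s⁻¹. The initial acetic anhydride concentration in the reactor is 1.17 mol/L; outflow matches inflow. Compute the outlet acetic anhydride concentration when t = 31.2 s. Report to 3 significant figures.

V dC/dt = Q(C_in − C) − k V C.
dC/dt = (Q/V) C_in − (Q/V + k) C; effective rate a = Q/V + k = 0.024734 + 0.0260 = 0.050734 s⁻¹.
C_ss = Q C_in/(Q + kV) = 2.0963 mol/L; C(t) = C_ss + (C₀ − C_ss) e^(−a t).
C(31.2) = 2.0963 + (-0.92634)·e^(−0.050734·31.2) = 2.0963 + (-0.92634)·0.20538 = 1.9061 mol/L.

1.91 mol/L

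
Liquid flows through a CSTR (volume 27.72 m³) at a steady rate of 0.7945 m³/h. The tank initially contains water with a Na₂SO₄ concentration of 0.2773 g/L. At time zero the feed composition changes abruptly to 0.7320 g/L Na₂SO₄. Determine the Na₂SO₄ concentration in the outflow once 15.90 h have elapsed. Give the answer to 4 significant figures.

Accumulation = in − out for the solute gives V dC/dt = Q(C_in − C).
So dC/dt = (C_in − C)/τ with τ = V/Q = 27.72/0.7945 = 34.8899 h.
Integrating: C(t) = C_in + (C₀ − C_in) e^(−t/τ).
C(15.90) = 0.7320 + (0.2773 − 0.7320)·e^(−15.90/34.8899) = 0.7320 + (-0.454700)·0.633992 = 0.443724 g/L.

0.4437 g/L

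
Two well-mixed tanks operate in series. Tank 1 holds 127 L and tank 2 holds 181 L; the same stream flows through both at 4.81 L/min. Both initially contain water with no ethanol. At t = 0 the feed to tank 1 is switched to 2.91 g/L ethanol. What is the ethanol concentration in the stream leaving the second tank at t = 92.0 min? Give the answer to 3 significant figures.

Species balance on tank i: dCᵢ/dt = (Cᵢ₋₁ − Cᵢ)/τᵢ with τᵢ = Vᵢ/Q.
τ₁ = 127/4.81 = 26.403 min; τ₂ = 181/4.81 = 37.630 min.
Solving the cascade with C₁(0)=C₂(0)=0 gives C₂(t) = C_in[1 − (τ₁ e^(−t/τ₁) − τ₂ e^(−t/τ₂))/(τ₁ − τ₂)].
At t = 92.0: e^(−t/τ₁) = 0.030672, e^(−t/τ₂) = 0.086738.
C₂ = 2.91·[1 − (26.403·0.030672 − 37.630·0.086738)/(-11.227)] = 2.91·0.78140 = 2.2739 g/L.

2.27 g/L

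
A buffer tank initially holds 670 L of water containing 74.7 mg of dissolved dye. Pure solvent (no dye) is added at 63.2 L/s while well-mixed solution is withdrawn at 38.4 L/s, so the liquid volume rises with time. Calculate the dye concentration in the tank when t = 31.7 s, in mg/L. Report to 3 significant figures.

0.0154 mg/L

Let m(t) be the amount of dye. Volume: V(t) = V₀ + (Q_in − Q_out) t = 670 + 24.800 t; V(31.7) = 1456.2 L.
No dye enters, so dm/dt = −Q_out · (m/V).
dm/m = −Q_out dt/(V₀ + 24.800 t); integrating gives ln(m/m₀) = −(Q_out/(Q_in−Q_out)) ln(V/V₀).
m = m₀ (V₀/V)^(Q_out/(Q_in−Q_out)) = 74.7 × (670/1456.2)^(1.5484) = 22.455 mg.
C = m/V = 22.455/1456.2 = 0.015420 mg/L.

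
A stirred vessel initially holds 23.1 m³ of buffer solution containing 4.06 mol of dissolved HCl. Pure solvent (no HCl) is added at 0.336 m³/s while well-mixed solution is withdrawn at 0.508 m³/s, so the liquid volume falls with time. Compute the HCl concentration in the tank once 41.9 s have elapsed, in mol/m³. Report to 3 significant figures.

Total volume: dV/dt = Q_in − Q_out = -0.17200 m³/s, so V(t) = 23.1 − 0.17200 t and V(41.9) = 15.893 m³.
Solute balance: dm/dt = 0 − Q_out C = −Q_out m/V(t).
Separate: dm/m = −Q_out dt/V(t) ⇒ ln(m/m₀) = −(Q_out/(Q_in−Q_out)) ln(V/V₀).
m = m₀ (V₀/V)^(Q_out/(Q_in−Q_out)) = 4.06 × (23.1/15.893)^(-2.9535) = 1.3455 mol.
C = m/V = 1.3455/15.893 = 0.084658 mol/m³.

0.0847 mol/m³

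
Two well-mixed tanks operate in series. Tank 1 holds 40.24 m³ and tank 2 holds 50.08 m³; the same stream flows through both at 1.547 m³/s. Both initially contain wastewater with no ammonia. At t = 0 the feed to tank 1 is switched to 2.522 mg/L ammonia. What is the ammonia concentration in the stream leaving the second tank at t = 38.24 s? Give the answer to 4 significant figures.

0.9539 mg/L

Species balance on tank i: dCᵢ/dt = (Cᵢ₋₁ − Cᵢ)/τᵢ with τᵢ = Vᵢ/Q.
τ₁ = 40.24/1.547 = 26.0116 s; τ₂ = 50.08/1.547 = 32.3723 s.
Solving the cascade with C₁(0)=C₂(0)=0 gives C₂(t) = C_in[1 − (τ₁ e^(−t/τ₁) − τ₂ e^(−t/τ₂))/(τ₁ − τ₂)].
At t = 38.24: e^(−t/τ₁) = 0.229900, e^(−t/τ₂) = 0.306893.
C₂ = 2.522·[1 − (26.0116·0.229900 − 32.3723·0.306893)/(-6.36070)] = 2.522·0.378248 = 0.953942 mg/L.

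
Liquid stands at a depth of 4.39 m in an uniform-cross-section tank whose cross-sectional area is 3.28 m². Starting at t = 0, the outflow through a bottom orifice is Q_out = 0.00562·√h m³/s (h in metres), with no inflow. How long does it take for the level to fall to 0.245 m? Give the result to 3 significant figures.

1870 s

Accumulation of liquid (constant cross-section A): A dh/dt = −0.00562 √h.
This is separable: 2 d(√h)/dt = −0.00562/A, so √h = √h₀ − (0.00562/(2A)) t.
t = 2A(√h₀ − √h)/0.00562 = 2·3.28·(√4.39 − √0.245)/0.00562
  = 6.5600 × (2.0952 − 0.49497) / 0.00562 = 1867.9 s.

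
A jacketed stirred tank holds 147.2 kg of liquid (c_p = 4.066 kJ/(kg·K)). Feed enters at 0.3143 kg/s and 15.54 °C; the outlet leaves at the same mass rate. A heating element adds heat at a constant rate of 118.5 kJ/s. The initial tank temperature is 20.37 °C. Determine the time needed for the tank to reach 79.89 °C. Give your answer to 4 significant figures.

529.5 s

First-law balance (no shaft work): M c_p dT/dt = ṁ c_p (T_in − T) + 118.5.
τ = M/ṁ = 468.342 s; T_ss = T_in + Q̇/(ṁ c_p) = 108.267 °C.
T(t) = T_ss + (T₀ − T_ss) e^(−t/τ). Set T = 79.89:
e^(−t/τ) = (79.89 − 108.267)/(20.37 − 108.267) = 0.322844
t = −468.342 · ln(0.322844) = 529.501 s.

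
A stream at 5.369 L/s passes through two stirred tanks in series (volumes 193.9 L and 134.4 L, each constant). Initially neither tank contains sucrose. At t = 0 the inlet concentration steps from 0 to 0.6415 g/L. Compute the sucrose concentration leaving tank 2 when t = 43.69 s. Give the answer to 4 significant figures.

0.2709 g/L

Species balance on tank i: dCᵢ/dt = (Cᵢ₋₁ − Cᵢ)/τᵢ with τᵢ = Vᵢ/Q.
τ₁ = 193.9/5.369 = 36.1147 s; τ₂ = 134.4/5.369 = 25.0326 s.
Solving the cascade with C₁(0)=C₂(0)=0 gives C₂(t) = C_in[1 − (τ₁ e^(−t/τ₁) − τ₂ e^(−t/τ₂))/(τ₁ − τ₂)].
At t = 43.69: e^(−t/τ₁) = 0.298270, e^(−t/τ₂) = 0.174588.
C₂ = 0.6415·[1 − (36.1147·0.298270 − 25.0326·0.174588)/(11.0821)] = 0.6415·0.422354 = 0.270940 g/L.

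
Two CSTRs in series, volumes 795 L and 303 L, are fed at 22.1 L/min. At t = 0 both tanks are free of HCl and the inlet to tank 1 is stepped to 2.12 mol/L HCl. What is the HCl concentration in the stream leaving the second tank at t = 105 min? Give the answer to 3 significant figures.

Time constants: τᵢ = Vᵢ/Q for each well-mixed tank.
τ₁ = 795/22.1 = 35.973 min; τ₂ = 303/22.1 = 13.710 min.
Tank 1: C₁ = C_in(1 − e^(−t/τ₁)). Tank 2 (τ₁ ≠ τ₂): C₂ = C_in[1 − (τ₁ e^(−t/τ₁) − τ₂ e^(−t/τ₂))/(τ₁ − τ₂)].
At t = 105: e^(−t/τ₁) = 0.053995, e^(−t/τ₂) = 0.00047205.
C₂ = 2.12·[1 − (35.973·0.053995 − 13.710·0.00047205)/(22.262)] = 2.12·0.91304 = 1.9357 mol/L.

1.94 mol/L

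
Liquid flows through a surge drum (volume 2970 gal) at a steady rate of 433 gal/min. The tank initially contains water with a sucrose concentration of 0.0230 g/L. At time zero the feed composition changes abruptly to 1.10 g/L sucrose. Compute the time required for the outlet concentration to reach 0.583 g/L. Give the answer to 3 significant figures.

Transient balance on the dissolved component: V dC/dt = Q(C_in − C), so τ = V/Q = 6.8591 min.
C(t) = C_in + (C₀ − C_in) e^(−t/τ). Set C = 0.583 and solve for t:
e^(−t/τ) = (C − C_in)/(C₀ − C_in) = (0.583 − 1.10)/(0.0230 − 1.10) = 0.48004
t = −τ ln(…) = 6.8591 × 0.73389 = 5.0339 min.

5.03 min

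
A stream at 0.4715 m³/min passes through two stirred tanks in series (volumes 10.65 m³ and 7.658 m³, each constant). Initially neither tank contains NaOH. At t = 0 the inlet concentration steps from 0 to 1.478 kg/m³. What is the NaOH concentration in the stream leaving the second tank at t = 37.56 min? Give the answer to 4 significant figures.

0.8551 kg/m³

Time constants: τᵢ = Vᵢ/Q for each well-mixed tank.
τ₁ = 10.65/0.4715 = 22.5875 min; τ₂ = 7.658/0.4715 = 16.2418 min.
Solving the cascade with C₁(0)=C₂(0)=0 gives C₂(t) = C_in[1 − (τ₁ e^(−t/τ₁) − τ₂ e^(−t/τ₂))/(τ₁ − τ₂)].
At t = 37.56: e^(−t/τ₁) = 0.189595, e^(−t/τ₂) = 0.0990080.
C₂ = 1.478·[1 − (22.5875·0.189595 − 16.2418·0.0990080)/(6.34571)] = 1.478·0.578550 = 0.855097 kg/m³.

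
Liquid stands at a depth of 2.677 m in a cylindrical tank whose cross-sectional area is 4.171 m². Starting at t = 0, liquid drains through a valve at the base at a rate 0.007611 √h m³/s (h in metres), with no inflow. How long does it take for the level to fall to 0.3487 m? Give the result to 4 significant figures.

With no inflow, A dh/dt = −0.007611 √h.
Separate and integrate: 2(√h − √h₀) = −(0.007611/A) t.
t = 2A(√h₀ − √h)/0.007611 = 2·4.171·(√2.677 − √0.3487)/0.007611
  = 8.34200 × (1.63615 − 0.590508) / 0.007611 = 1146.08 s.

1146 s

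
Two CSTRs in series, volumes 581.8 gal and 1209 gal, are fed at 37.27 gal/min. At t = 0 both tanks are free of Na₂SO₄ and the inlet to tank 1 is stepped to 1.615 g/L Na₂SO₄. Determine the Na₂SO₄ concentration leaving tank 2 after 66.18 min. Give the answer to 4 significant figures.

Species balance on tank i: dCᵢ/dt = (Cᵢ₋₁ − Cᵢ)/τᵢ with τᵢ = Vᵢ/Q.
τ₁ = 581.8/37.27 = 15.6104 min; τ₂ = 1209/37.27 = 32.4390 min.
Tank 1: C₁ = C_in(1 − e^(−t/τ₁)). Tank 2 (τ₁ ≠ τ₂): C₂ = C_in[1 − (τ₁ e^(−t/τ₁) − τ₂ e^(−t/τ₂))/(τ₁ − τ₂)].
At t = 66.18: e^(−t/τ₁) = 0.0144151, e^(−t/τ₂) = 0.130011.
C₂ = 1.615·[1 − (15.6104·0.0144151 − 32.4390·0.130011)/(-16.8285)] = 1.615·0.762761 = 1.23186 g/L.

1.232 g/L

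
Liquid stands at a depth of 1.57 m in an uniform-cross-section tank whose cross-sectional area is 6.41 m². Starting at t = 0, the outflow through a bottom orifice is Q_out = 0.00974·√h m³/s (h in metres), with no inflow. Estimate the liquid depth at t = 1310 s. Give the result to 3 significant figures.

Mass balance (ρ constant): A dh/dt = −0.00974 √h.
Separate and integrate: 2(√h − √h₀) = −(0.00974/A) t.
√h = √1.57 − 0.00974·1310/(2·6.41) = 1.2530 − 0.99527 = 0.25772.
h = 0.25772² = 0.066421 m.

0.0664 m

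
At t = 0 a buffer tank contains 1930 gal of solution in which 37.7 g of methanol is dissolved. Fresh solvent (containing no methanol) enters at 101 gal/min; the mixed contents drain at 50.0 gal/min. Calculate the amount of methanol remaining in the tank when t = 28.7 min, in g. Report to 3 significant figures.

21.7 g

Total volume: dV/dt = Q_in − Q_out = 51.000 gal/min, so V(t) = 1930 + 51.000 t and V(28.7) = 3393.7 gal.
No methanol enters, so dm/dt = −Q_out · (m/V).
Separate: dm/m = −Q_out dt/V(t) ⇒ ln(m/m₀) = −(Q_out/(Q_in−Q_out)) ln(V/V₀).
m = m₀ (V₀/V)^(Q_out/(Q_in−Q_out)) = 37.7 × (1930/3393.7)^(0.98039) = 21.679 g.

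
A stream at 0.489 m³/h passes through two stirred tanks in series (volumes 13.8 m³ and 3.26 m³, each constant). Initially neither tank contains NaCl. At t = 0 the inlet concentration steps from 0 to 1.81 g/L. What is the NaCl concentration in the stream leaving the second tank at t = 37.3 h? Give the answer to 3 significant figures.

Each tank obeys Vᵢ dCᵢ/dt = Q(Cᵢ₋₁ − Cᵢ), so τᵢ = Vᵢ/Q.
τ₁ = 13.8/0.489 = 28.221 h; τ₂ = 3.26/0.489 = 6.6667 h.
Tank 1: C₁ = C_in(1 − e^(−t/τ₁)). Tank 2 (τ₁ ≠ τ₂): C₂ = C_in[1 − (τ₁ e^(−t/τ₁) − τ₂ e^(−t/τ₂))/(τ₁ − τ₂)].
At t = 37.3: e^(−t/τ₁) = 0.26668, e^(−t/τ₂) = 0.0037164.
C₂ = 1.81·[1 − (28.221·0.26668 − 6.6667·0.0037164)/(21.554)] = 1.81·0.65199 = 1.1801 g/L.

1.18 g/L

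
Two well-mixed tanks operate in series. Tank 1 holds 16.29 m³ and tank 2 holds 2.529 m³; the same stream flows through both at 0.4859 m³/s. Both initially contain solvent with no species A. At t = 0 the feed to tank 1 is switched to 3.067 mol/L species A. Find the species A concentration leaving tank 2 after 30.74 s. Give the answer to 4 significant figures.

1.617 mol/L

Each tank obeys Vᵢ dCᵢ/dt = Q(Cᵢ₋₁ − Cᵢ), so τᵢ = Vᵢ/Q.
τ₁ = 16.29/0.4859 = 33.5254 s; τ₂ = 2.529/0.4859 = 5.20477 s.
Solving the cascade with C₁(0)=C₂(0)=0 gives C₂(t) = C_in[1 − (τ₁ e^(−t/τ₁) − τ₂ e^(−t/τ₂))/(τ₁ − τ₂)].
At t = 30.74: e^(−t/τ₁) = 0.399750, e^(−t/τ₂) = 0.00272274.
C₂ = 3.067·[1 − (33.5254·0.399750 − 5.20477·0.00272274)/(28.3206)] = 3.067·0.527284 = 1.61718 mol/L.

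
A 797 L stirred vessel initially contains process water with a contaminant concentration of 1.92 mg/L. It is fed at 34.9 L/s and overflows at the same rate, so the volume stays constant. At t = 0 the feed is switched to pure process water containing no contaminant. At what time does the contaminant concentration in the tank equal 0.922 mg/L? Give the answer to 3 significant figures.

16.8 s

Species balance: V dC/dt = Q(C_in − C) ⇒ τ = V/Q = 22.837 s.
C(t) = C_in + (C₀ − C_in) e^(−t/τ). Set C = 0.922 and solve for t:
e^(−t/τ) = (C − C_in)/(C₀ − C_in) = (0.922 − 0)/(1.92 − 0) = 0.48021
t = −τ ln(…) = 22.837 × 0.73354 = 16.752 s.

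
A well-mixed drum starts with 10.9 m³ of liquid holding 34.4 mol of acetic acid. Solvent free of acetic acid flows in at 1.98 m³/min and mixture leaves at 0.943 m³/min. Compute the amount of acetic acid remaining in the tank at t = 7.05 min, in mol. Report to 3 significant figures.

21.6 mol

Let m(t) be the amount of acetic acid. Volume: V(t) = V₀ + (Q_in − Q_out) t = 10.9 + 1.0370 t; V(7.05) = 18.211 m³.
Solute balance: dm/dt = 0 − Q_out C = −Q_out m/V(t).
Separate: dm/m = −Q_out dt/V(t) ⇒ ln(m/m₀) = −(Q_out/(Q_in−Q_out)) ln(V/V₀).
m = m₀ (V₀/V)^(Q_out/(Q_in−Q_out)) = 34.4 × (10.9/18.211)^(0.90935) = 21.570 mol.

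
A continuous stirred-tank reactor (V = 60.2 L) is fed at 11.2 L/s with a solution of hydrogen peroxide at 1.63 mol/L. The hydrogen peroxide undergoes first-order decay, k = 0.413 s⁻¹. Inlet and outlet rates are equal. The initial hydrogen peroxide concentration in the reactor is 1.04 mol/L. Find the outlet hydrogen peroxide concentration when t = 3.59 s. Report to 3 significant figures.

0.568 mol/L

V dC/dt = Q(C_in − C) − k V C.
dC/dt = (Q/V) C_in − (Q/V + k) C; effective rate a = Q/V + k = 0.18605 + 0.413 = 0.59905 s⁻¹.
C_ss = Q C_in/(Q + kV) = 0.50623 mol/L; C(t) = C_ss + (C₀ − C_ss) e^(−a t).
C(3.59) = 0.50623 + (0.53377)·e^(−0.59905·3.59) = 0.50623 + (0.53377)·0.11642 = 0.56837 mol/L.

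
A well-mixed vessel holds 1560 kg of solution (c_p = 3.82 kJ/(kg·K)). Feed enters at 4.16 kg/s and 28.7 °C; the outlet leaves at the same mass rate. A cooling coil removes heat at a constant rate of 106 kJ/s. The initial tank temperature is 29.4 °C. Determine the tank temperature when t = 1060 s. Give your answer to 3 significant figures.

22.5 °C

Energy balance: M c_p dT/dt = ṁ c_p (T_in − T) − 106.
Rearrange: dT/dt = (T_ss − T)/τ with τ = M/ṁ = 375.00 s and T_ss = T_in − Q̇/(ṁ c_p) = 22.030 °C.
T approaches T_ss exponentially: T(t) = T_ss + (T₀ − T_ss) e^(−t/τ).
T(1060) = 22.030 + (7.3704)·e^(−1060/375.00) = 22.030 + (7.3704)·0.059210 = 22.466 °C.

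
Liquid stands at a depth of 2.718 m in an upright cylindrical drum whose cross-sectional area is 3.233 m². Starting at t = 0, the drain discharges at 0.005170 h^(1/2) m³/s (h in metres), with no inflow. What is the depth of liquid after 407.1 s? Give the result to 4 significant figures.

With no inflow, A dh/dt = −0.005170 √h.
This is separable: 2 d(√h)/dt = −0.005170/A, so √h = √h₀ − (0.005170/(2A)) t.
√h = √2.718 − 0.005170·407.1/(2·3.233) = 1.64864 − 0.325504 = 1.32313.
h = 1.32313² = 1.75068 m.

1.751 m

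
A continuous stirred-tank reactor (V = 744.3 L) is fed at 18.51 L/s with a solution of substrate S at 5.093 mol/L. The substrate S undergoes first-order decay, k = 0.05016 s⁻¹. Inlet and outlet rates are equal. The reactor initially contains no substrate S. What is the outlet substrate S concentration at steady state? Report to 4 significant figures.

Accumulation = in − out − consumed: V dC/dt = Q C_in − Q C − k V C.
At steady state: 0 = Q C_in − (Q + kV) C_ss, so C_ss = Q C_in/(Q + kV).
C_ss = 18.51·5.093/(18.51 + 0.05016·744.3) = 94.2714/55.8441 = 1.68812 mol/L.

1.688 mol/L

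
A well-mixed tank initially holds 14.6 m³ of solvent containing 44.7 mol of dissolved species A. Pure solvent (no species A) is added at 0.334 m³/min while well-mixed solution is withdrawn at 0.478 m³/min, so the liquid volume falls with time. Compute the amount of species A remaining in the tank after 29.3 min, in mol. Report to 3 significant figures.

14.4 mol

Let m(t) be the amount of species A. Volume: V(t) = V₀ + (Q_in − Q_out) t = 14.6 − 0.14400 t; V(29.3) = 10.381 m³.
No species A enters, so dm/dt = −Q_out · (m/V).
dm/m = −Q_out dt/(V₀ − 0.14400 t); integrating gives ln(m/m₀) = −(Q_out/(Q_in−Q_out)) ln(V/V₀).
m = m₀ (V₀/V)^(Q_out/(Q_in−Q_out)) = 44.7 × (14.6/10.381)^(-3.3194) = 14.409 mol.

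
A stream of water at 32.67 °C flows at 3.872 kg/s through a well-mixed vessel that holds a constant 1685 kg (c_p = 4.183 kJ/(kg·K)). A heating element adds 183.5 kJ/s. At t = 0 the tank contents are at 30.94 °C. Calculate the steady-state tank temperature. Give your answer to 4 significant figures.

M c_p dT/dt = ṁ c_p (T_in − T) + Q̇.
At steady state dT/dt = 0 ⇒ T_ss = T_in + Q̇/(ṁ c_p) = 32.67 + 183.5/(3.872·4.183) = 43.9996 °C.

44.00 °C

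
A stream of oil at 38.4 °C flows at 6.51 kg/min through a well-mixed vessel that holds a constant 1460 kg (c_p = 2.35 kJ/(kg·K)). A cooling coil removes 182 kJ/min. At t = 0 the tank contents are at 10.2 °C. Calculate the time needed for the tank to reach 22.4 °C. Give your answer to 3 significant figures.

309 min

M c_p dT/dt = ṁ c_p (T_in − T) − Q̇.
τ = M/ṁ = 224.27 min; T_ss = T_in − Q̇/(ṁ c_p) = 26.503 °C.
T(t) = T_ss + (T₀ − T_ss) e^(−t/τ). Set T = 22.4:
e^(−t/τ) = (22.4 − 26.503)/(10.2 − 26.503) = 0.25169
t = −224.27 · ln(0.25169) = 309.39 min.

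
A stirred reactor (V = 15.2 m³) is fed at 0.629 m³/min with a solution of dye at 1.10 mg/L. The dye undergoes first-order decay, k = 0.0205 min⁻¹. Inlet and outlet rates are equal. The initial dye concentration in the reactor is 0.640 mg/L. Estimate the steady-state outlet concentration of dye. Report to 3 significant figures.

0.736 mg/L

Species balance: V dC/dt = Q C_in − Q C − k V C.
At steady state: 0 = Q C_in − (Q + kV) C_ss, so C_ss = Q C_in/(Q + kV).
C_ss = 0.629·1.10/(0.629 + 0.0205·15.2) = 0.69190/0.94060 = 0.73559 mg/L.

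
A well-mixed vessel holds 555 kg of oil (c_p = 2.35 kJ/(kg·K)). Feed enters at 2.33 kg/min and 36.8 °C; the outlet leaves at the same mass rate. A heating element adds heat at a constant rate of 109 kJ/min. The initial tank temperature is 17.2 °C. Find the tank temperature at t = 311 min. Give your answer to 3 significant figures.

46.0 °C

M c_p dT/dt = ṁ c_p (T_in − T) + Q̇.
τ = M/ṁ = 238.20 min; T_ss = T_in + Q̇/(ṁ c_p) = 36.8 + 109/(2.33·2.35) = 56.707 °C.
Solution: T(t) = T_ss + (T₀ − T_ss) e^(−t/τ).
T(311) = 56.707 + (-39.507)·e^(−311/238.20) = 56.707 + (-39.507)·0.27100 = 46.001 °C.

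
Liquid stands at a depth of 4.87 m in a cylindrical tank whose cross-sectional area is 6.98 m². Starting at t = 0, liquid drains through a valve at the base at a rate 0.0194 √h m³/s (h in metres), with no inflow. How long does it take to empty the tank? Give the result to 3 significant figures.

1590 s

With no inflow, A dh/dt = −0.0194 √h.
Separate and integrate: 2(√h − √h₀) = −(0.0194/A) t.
Tank is empty when √h = 0: t_empty = 2A√h₀/0.0194.
t_empty = 2·6.98·√4.87/0.0194 = 13.960·2.2068/0.0194 = 1588.0 s.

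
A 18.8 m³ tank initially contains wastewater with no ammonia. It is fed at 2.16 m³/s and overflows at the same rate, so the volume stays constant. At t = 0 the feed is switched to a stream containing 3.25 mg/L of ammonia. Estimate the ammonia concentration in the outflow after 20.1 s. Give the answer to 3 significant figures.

2.93 mg/L

Unsteady species balance (constant V, well mixed): V dC/dt = Q(C_in − C).
Rewrite as dC/dt + C/τ = C_in/τ, τ = V/Q = 8.7037 s.
This is linear first-order; C(t) = C_in + (C₀ − C_in) e^(−t/τ).
C(20.1) = 3.25 + (0 − 3.25)·e^(−20.1/8.7037) = 3.25 + (-3.2500)·0.099325 = 2.9272 mg/L.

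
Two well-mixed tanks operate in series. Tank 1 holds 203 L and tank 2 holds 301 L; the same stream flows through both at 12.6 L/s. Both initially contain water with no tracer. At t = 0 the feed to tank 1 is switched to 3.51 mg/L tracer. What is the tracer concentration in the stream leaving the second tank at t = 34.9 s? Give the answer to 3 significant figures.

Time constants: τᵢ = Vᵢ/Q for each well-mixed tank.
τ₁ = 203/12.6 = 16.111 s; τ₂ = 301/12.6 = 23.889 s.
Tank 1: C₁ = C_in(1 − e^(−t/τ₁)). Tank 2 (τ₁ ≠ τ₂): C₂ = C_in[1 − (τ₁ e^(−t/τ₁) − τ₂ e^(−t/τ₂))/(τ₁ − τ₂)].
At t = 34.9: e^(−t/τ₁) = 0.11461, e^(−t/τ₂) = 0.23202.
C₂ = 3.51·[1 − (16.111·0.11461 − 23.889·0.23202)/(-7.7778)] = 3.51·0.52478 = 1.8420 mg/L.

1.84 mg/L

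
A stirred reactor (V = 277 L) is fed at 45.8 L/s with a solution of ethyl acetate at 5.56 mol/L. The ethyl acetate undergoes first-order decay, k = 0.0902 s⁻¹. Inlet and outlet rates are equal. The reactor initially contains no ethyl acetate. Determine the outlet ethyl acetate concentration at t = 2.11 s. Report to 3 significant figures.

1.50 mol/L

V dC/dt = Q(C_in − C) − k V C.
dC/dt = (Q/V) C_in − (Q/V + k) C; effective rate a = Q/V + k = 0.16534 + 0.0902 = 0.25554 s⁻¹.
C_ss = Q C_in/(Q + kV) = 3.5975 mol/L; C(t) = C_ss + (C₀ − C_ss) e^(−a t).
C(2.11) = 3.5975 + (-3.5975)·e^(−0.25554·2.11) = 3.5975 + (-3.5975)·0.58322 = 1.4994 mol/L.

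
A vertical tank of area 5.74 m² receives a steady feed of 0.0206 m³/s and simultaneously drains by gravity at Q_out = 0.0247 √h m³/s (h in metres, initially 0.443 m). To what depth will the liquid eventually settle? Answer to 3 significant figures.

0.696 m

Level balance: A dh/dt = 0.0206 − 0.0247 √h. Setting dh/dt = 0:
Q_in = 0.0247 √h_ss ⇒ √h_ss = 0.0206/0.0247 = 0.83401.
h_ss = 0.83401² = 0.69557 m. (Since h₀ = 0.443 m < h_ss, the level will rise toward this value.)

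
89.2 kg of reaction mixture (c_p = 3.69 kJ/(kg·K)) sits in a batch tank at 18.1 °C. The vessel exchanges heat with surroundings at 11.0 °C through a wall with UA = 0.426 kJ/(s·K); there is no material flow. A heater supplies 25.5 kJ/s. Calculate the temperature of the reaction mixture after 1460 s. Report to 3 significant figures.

Lumped-capacitance energy balance: M c_p dT/dt = UA(T_amb − T) + Q̇.
dT/dt = (T_ss − T)/τ with T_ss = T_amb + Q̇/UA = 11.0 + 25.5/0.426 = 70.859 °C, τ = M c_p/UA = 89.2·3.69/0.426 = 772.65 s.
Solution: T(t) = T_ss + (T₀ − T_ss) e^(−t/τ).
T(1460) = 70.859 + (-52.759)·0.15113 = 62.886 °C.

62.9 °C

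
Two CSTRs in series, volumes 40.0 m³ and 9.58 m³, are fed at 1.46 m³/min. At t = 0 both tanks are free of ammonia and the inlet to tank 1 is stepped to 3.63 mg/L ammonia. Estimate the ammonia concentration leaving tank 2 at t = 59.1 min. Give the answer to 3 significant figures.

3.08 mg/L

Species balance on tank i: dCᵢ/dt = (Cᵢ₋₁ − Cᵢ)/τᵢ with τᵢ = Vᵢ/Q.
τ₁ = 40.0/1.46 = 27.397 min; τ₂ = 9.58/1.46 = 6.5616 min.
Tank 1: C₁ = C_in(1 − e^(−t/τ₁)). Tank 2 (τ₁ ≠ τ₂): C₂ = C_in[1 − (τ₁ e^(−t/τ₁) − τ₂ e^(−t/τ₂))/(τ₁ − τ₂)].
At t = 59.1: e^(−t/τ₁) = 0.11565, e^(−t/τ₂) = 0.00012256.
C₂ = 3.63·[1 − (27.397·0.11565 − 6.5616·0.00012256)/(20.836)] = 3.63·0.84796 = 3.0781 mg/L.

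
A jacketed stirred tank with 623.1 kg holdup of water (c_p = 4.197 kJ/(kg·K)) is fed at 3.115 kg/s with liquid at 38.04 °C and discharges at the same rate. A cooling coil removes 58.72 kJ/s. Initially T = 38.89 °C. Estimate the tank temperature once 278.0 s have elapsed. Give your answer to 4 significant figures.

34.88 °C

First-law balance (no shaft work): M c_p dT/dt = ṁ c_p (T_in − T) − 58.72.
Rearrange: dT/dt = (T_ss − T)/τ with τ = M/ṁ = 200.032 s and T_ss = T_in − Q̇/(ṁ c_p) = 33.5485 °C.
Solution: T(t) = T_ss + (T₀ − T_ss) e^(−t/τ).
T(278.0) = 33.5485 + (5.34148)·e^(−278.0/200.032) = 33.5485 + (5.34148)·0.249131 = 34.8793 °C.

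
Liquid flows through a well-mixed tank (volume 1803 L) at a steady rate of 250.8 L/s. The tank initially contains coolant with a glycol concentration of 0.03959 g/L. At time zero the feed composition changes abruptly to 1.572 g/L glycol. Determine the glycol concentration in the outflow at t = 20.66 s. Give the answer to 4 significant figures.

1.485 g/L

Species balance on the tank: V dC/dt = Q(C_in − C).
Rewrite as dC/dt + C/τ = C_in/τ, τ = V/Q = 7.18900 s.
Solution: C(t) = C_in + (C₀ − C_in) e^(−t/τ).
C(20.66) = 1.572 + (0.03959 − 1.572)·e^(−20.66/7.18900) = 1.572 + (-1.53241)·0.0564818 = 1.48545 g/L.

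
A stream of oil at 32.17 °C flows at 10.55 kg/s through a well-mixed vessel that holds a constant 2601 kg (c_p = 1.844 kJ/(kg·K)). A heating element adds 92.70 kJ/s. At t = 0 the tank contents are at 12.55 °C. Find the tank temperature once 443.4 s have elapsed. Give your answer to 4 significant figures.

First-law balance (no shaft work): M c_p dT/dt = ṁ c_p (T_in − T) + 92.70.
Rearrange: dT/dt = (T_ss − T)/τ with τ = M/ṁ = 246.540 s and T_ss = T_in + Q̇/(ṁ c_p) = 36.9350 °C.
Solution: T(t) = T_ss + (T₀ − T_ss) e^(−t/τ).
T(443.4) = 36.9350 + (-24.3850)·e^(−443.4/246.540) = 36.9350 + (-24.3850)·0.165549 = 32.8981 °C.

32.90 °C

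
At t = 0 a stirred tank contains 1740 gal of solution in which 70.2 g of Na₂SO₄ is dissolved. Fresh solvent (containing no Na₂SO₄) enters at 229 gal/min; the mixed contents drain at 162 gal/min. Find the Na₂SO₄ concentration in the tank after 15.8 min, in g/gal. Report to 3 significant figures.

0.00795 g/gal

Total volume: dV/dt = Q_in − Q_out = 67.000 gal/min, so V(t) = 1740 + 67.000 t and V(15.8) = 2798.6 gal.
Solute balance: dm/dt = 0 − Q_out C = −Q_out m/V(t).
dm/m = −Q_out dt/(V₀ + 67.000 t); integrating gives ln(m/m₀) = −(Q_out/(Q_in−Q_out)) ln(V/V₀).
m = m₀ (V₀/V)^(Q_out/(Q_in−Q_out)) = 70.2 × (1740/2798.6)^(2.4179) = 22.249 g.
C = m/V = 22.249/2798.6 = 0.0079499 g/gal.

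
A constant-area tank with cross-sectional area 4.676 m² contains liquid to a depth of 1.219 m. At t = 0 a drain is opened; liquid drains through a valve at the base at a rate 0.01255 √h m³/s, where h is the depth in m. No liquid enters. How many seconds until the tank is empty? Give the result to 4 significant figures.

822.7 s

Accumulation of liquid (constant cross-section A): A dh/dt = −0.01255 √h.
∫ h^(−1/2) dh = −(0.01255/A) ∫ dt, giving 2√h = 2√h₀ − (0.01255/A) t.
Tank is empty when √h = 0: t_empty = 2A√h₀/0.01255.
t_empty = 2·4.676·√1.219/0.01255 = 9.35200·1.10408/0.01255 = 822.740 s.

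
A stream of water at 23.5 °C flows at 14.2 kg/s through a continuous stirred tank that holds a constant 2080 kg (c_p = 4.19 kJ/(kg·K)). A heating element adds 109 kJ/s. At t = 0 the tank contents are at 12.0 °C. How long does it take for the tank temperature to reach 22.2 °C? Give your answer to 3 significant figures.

212 s

Unsteady energy balance on the tank contents: M c_p dT/dt = ṁ c_p (T_in − T) + 109.
τ = M/ṁ = 146.48 s; T_ss = T_in + Q̇/(ṁ c_p) = 25.332 °C.
T(t) = T_ss + (T₀ − T_ss) e^(−t/τ). Set T = 22.2:
e^(−t/τ) = (22.2 − 25.332)/(12.0 − 25.332) = 0.23492
t = −146.48 · ln(0.23492) = 212.17 s.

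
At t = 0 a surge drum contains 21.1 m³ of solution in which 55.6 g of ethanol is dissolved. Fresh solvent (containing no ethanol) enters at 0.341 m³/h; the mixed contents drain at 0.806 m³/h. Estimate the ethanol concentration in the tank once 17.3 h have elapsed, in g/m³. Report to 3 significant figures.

Total volume: dV/dt = Q_in − Q_out = -0.46500 m³/h, so V(t) = 21.1 − 0.46500 t and V(17.3) = 13.056 m³.
No ethanol enters, so dm/dt = −Q_out · (m/V).
Separate: dm/m = −Q_out dt/V(t) ⇒ ln(m/m₀) = −(Q_out/(Q_in−Q_out)) ln(V/V₀).
m = m₀ (V₀/V)^(Q_out/(Q_in−Q_out)) = 55.6 × (21.1/13.056)^(-1.7333) = 24.193 g.
C = m/V = 24.193/13.056 = 1.8531 g/m³.

1.85 g/m³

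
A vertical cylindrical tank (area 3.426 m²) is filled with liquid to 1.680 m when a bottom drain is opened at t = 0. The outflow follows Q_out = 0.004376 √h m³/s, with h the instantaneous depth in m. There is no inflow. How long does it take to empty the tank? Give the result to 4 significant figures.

2030 s

A dh/dt = −Q_out = −0.004376 √h.
∫ h^(−1/2) dh = −(0.004376/A) ∫ dt, giving 2√h = 2√h₀ − (0.004376/A) t.
Tank is empty when √h = 0: t_empty = 2A√h₀/0.004376.
t_empty = 2·3.426·√1.680/0.004376 = 6.85200·1.29615/0.004376 = 2029.53 s.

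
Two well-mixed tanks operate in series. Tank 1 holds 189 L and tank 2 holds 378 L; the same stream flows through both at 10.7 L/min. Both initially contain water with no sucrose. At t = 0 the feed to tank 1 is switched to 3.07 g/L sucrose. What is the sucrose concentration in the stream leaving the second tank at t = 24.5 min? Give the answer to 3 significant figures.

0.768 g/L

Time constants: τᵢ = Vᵢ/Q for each well-mixed tank.
τ₁ = 189/10.7 = 17.664 min; τ₂ = 378/10.7 = 35.327 min.
Solving the cascade with C₁(0)=C₂(0)=0 gives C₂(t) = C_in[1 − (τ₁ e^(−t/τ₁) − τ₂ e^(−t/τ₂))/(τ₁ − τ₂)].
At t = 24.5: e^(−t/τ₁) = 0.24981, e^(−t/τ₂) = 0.49981.
C₂ = 3.07·[1 − (17.664·0.24981 − 35.327·0.49981)/(-17.664)] = 3.07·0.25019 = 0.76807 g/L.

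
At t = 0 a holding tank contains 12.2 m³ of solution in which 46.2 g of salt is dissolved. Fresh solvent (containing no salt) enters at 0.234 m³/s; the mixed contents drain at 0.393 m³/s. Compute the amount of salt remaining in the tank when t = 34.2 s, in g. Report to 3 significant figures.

10.7 g

Let m(t) be the amount of salt. Volume: V(t) = V₀ + (Q_in − Q_out) t = 12.2 − 0.15900 t; V(34.2) = 6.7622 m³.
No salt enters, so dm/dt = −Q_out · (m/V).
dm/m = −Q_out dt/(V₀ − 0.15900 t); integrating gives ln(m/m₀) = −(Q_out/(Q_in−Q_out)) ln(V/V₀).
m = m₀ (V₀/V)^(Q_out/(Q_in−Q_out)) = 46.2 × (12.2/6.7622)^(-2.4717) = 10.745 g.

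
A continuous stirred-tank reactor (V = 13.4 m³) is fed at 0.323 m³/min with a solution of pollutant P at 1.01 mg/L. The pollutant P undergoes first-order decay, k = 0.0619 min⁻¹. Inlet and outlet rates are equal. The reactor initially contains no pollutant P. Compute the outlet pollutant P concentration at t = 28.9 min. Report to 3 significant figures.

0.259 mg/L

Accumulation = in − out − consumed: V dC/dt = Q C_in − Q C − k V C.
This is linear with rate a = Q/V + k = 0.086004 min⁻¹.
C_ss = Q C_in/(Q + kV) = 0.28307 mg/L; C(t) = C_ss + (C₀ − C_ss) e^(−a t).
C(28.9) = 0.28307 + (-0.28307)·e^(−0.086004·28.9) = 0.28307 + (-0.28307)·0.083281 = 0.25950 mg/L.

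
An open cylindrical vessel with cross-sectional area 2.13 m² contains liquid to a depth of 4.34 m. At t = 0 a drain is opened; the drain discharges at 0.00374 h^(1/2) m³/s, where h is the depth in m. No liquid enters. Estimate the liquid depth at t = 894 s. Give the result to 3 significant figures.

With no inflow, A dh/dt = −0.00374 √h.
Separate and integrate: 2(√h − √h₀) = −(0.00374/A) t.
√h = √4.34 − 0.00374·894/(2·2.13) = 2.0833 − 0.78487 = 1.2984.
h = 1.2984² = 1.6858 m.

1.69 m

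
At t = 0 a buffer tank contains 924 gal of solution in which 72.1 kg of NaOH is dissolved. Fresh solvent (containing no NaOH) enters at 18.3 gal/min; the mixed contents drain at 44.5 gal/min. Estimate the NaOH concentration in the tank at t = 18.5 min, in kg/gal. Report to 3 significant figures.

0.0464 kg/gal

Let m(t) be the amount of NaOH. Volume: V(t) = V₀ + (Q_in − Q_out) t = 924 − 26.200 t; V(18.5) = 439.30 gal.
Solute balance: dm/dt = 0 − Q_out C = −Q_out m/V(t).
dm/m = −Q_out dt/(V₀ − 26.200 t); integrating gives ln(m/m₀) = −(Q_out/(Q_in−Q_out)) ln(V/V₀).
m = m₀ (V₀/V)^(Q_out/(Q_in−Q_out)) = 72.1 × (924/439.30)^(-1.6985) = 20.393 kg.
C = m/V = 20.393/439.30 = 0.046421 kg/gal.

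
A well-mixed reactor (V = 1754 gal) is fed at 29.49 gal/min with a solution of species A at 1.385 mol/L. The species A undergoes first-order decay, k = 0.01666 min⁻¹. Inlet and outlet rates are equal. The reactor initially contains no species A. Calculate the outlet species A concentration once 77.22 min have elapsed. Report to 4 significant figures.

0.6432 mol/L

Species balance: V dC/dt = Q C_in − Q C − k V C.
This is linear with rate a = Q/V + k = 0.0334730 min⁻¹.
C_ss = Q C_in/(Q + kV) = 0.695665 mol/L; C(t) = C_ss + (C₀ − C_ss) e^(−a t).
C(77.22) = 0.695665 + (-0.695665)·e^(−0.0334730·77.22) = 0.695665 + (-0.695665)·0.0754123 = 0.643204 mol/L.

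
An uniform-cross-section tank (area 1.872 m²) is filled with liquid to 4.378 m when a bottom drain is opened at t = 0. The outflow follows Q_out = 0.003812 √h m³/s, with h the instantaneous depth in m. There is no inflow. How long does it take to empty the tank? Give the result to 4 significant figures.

2055 s

Unsteady balance on liquid volume: A dh/dt = −0.003812 √h.
Separate and integrate: 2(√h − √h₀) = −(0.003812/A) t.
Set h = 0: 2√h₀ = (0.003812/A) t_empty ⇒ t_empty = 2A√h₀/0.003812.
t_empty = 2·1.872·√4.378/0.003812 = 3.74400·2.09237/0.003812 = 2055.04 s.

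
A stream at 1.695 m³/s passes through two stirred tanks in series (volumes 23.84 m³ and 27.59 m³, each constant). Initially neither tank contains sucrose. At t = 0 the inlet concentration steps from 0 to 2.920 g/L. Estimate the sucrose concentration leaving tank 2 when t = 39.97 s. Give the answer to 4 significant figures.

Each tank obeys Vᵢ dCᵢ/dt = Q(Cᵢ₋₁ − Cᵢ), so τᵢ = Vᵢ/Q.
τ₁ = 23.84/1.695 = 14.0649 s; τ₂ = 27.59/1.695 = 16.2773 s.
Solving the cascade with C₁(0)=C₂(0)=0 gives C₂(t) = C_in[1 − (τ₁ e^(−t/τ₁) − τ₂ e^(−t/τ₂))/(τ₁ − τ₂)].
At t = 39.97: e^(−t/τ₁) = 0.0583190, e^(−t/τ₂) = 0.0858143.
C₂ = 2.920·[1 − (14.0649·0.0583190 − 16.2773·0.0858143)/(-2.21239)] = 2.920·0.739389 = 2.15902 g/L.

2.159 g/L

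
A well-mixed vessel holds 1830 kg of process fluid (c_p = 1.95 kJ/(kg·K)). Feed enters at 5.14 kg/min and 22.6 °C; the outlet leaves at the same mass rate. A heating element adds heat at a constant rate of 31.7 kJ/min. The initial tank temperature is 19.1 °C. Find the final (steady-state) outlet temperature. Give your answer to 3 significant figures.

25.8 °C

M c_p dT/dt = ṁ c_p (T_in − T) + Q̇.
At steady state dT/dt = 0 ⇒ T_ss = T_in + Q̇/(ṁ c_p) = 22.6 + 31.7/(5.14·1.95) = 25.763 °C.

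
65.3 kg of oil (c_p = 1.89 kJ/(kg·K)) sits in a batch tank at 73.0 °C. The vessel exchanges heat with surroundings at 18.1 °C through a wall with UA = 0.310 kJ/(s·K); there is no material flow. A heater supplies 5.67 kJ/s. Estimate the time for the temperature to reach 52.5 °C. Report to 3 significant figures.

Unsteady energy balance on the tank contents: M c_p dT/dt = −UA(T − T_amb) + Q̇.
τ = M c_p/UA = 398.12 s; T_ss = T_amb + Q̇/UA = 18.1 + 5.67/0.310 = 36.390 °C.
T(t) = T_ss + (T₀ − T_ss)e^(−t/τ); set T = 52.5:
t = −τ ln[(T − T_ss)/(T₀ − T_ss)] = −398.12 · ln(0.44004) = 326.81 s.

327 s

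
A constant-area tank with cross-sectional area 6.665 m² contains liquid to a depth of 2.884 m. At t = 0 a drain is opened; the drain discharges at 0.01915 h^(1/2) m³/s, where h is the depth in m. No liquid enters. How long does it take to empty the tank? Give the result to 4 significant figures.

1182 s

Accumulation of liquid (constant cross-section A): A dh/dt = −0.01915 √h.
Separate and integrate: 2(√h − √h₀) = −(0.01915/A) t.
Set h = 0: 2√h₀ = (0.01915/A) t_empty ⇒ t_empty = 2A√h₀/0.01915.
t_empty = 2·6.665·√2.884/0.01915 = 13.3300·1.69823/0.01915 = 1182.11 s.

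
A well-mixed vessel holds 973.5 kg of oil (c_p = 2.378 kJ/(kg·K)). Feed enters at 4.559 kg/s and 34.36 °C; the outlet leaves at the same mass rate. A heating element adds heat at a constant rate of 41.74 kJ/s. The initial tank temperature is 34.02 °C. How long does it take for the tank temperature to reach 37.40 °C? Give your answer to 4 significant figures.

Heat balance on the well-mixed liquid: M c_p dT/dt = ṁ c_p (T_in − T) + 41.74.
τ = M/ṁ = 213.534 s; T_ss = T_in + Q̇/(ṁ c_p) = 38.2101 °C.
T(t) = T_ss + (T₀ − T_ss) e^(−t/τ). Set T = 37.40:
e^(−t/τ) = (37.40 − 38.2101)/(34.02 − 38.2101) = 0.193335
t = −213.534 · ln(0.193335) = 350.907 s.

350.9 s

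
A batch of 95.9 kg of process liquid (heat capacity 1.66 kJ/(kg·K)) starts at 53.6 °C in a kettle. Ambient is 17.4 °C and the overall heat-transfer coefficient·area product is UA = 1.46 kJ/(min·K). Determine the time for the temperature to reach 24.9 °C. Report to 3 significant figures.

Unsteady energy balance on the tank contents: M c_p dT/dt = −UA(T − T_amb).
τ = M c_p/UA = 109.04 min; T_ss = T_amb = 17.400 °C.
T(t) = T_ss + (T₀ − T_ss)e^(−t/τ); set T = 24.9:
t = −τ ln[(T − T_ss)/(T₀ − T_ss)] = −109.04 · ln(0.20718) = 171.64 min.

172 min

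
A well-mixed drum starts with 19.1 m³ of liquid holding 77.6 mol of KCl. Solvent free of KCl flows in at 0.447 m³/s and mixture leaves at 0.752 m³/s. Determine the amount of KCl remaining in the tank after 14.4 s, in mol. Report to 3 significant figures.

40.7 mol

Total volume: dV/dt = Q_in − Q_out = -0.30500 m³/s, so V(t) = 19.1 − 0.30500 t and V(14.4) = 14.708 m³.
Species balance (pure solvent in): dm/dt = −Q_out · m/V(t).
Separate: dm/m = −Q_out dt/V(t) ⇒ ln(m/m₀) = −(Q_out/(Q_in−Q_out)) ln(V/V₀).
m = m₀ (V₀/V)^(Q_out/(Q_in−Q_out)) = 77.6 × (19.1/14.708)^(-2.4656) = 40.745 mol.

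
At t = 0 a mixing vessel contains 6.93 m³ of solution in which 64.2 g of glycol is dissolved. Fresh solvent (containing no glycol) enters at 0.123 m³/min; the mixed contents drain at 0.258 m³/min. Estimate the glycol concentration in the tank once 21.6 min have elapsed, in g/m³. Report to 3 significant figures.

Total volume: dV/dt = Q_in − Q_out = -0.13500 m³/min, so V(t) = 6.93 − 0.13500 t and V(21.6) = 4.0140 m³.
Solute balance: dm/dt = 0 − Q_out C = −Q_out m/V(t).
Separate: dm/m = −Q_out dt/V(t) ⇒ ln(m/m₀) = −(Q_out/(Q_in−Q_out)) ln(V/V₀).
m = m₀ (V₀/V)^(Q_out/(Q_in−Q_out)) = 64.2 × (6.93/4.0140)^(-1.9111) = 22.610 g.
C = m/V = 22.610/4.0140 = 5.6328 g/m³.

5.63 g/m³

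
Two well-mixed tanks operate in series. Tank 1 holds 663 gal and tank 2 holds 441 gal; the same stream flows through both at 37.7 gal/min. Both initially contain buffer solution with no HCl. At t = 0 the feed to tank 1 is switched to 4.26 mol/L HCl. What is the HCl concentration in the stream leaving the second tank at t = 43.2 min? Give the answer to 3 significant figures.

Time constants: τᵢ = Vᵢ/Q for each well-mixed tank.
τ₁ = 663/37.7 = 17.586 min; τ₂ = 441/37.7 = 11.698 min.
Solving the cascade with C₁(0)=C₂(0)=0 gives C₂(t) = C_in[1 − (τ₁ e^(−t/τ₁) − τ₂ e^(−t/τ₂))/(τ₁ − τ₂)].
At t = 43.2: e^(−t/τ₁) = 0.085737, e^(−t/τ₂) = 0.024896.
C₂ = 4.26·[1 − (17.586·0.085737 − 11.698·0.024896)/(5.8886)] = 4.26·0.79340 = 3.3799 mol/L.

3.38 mol/L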